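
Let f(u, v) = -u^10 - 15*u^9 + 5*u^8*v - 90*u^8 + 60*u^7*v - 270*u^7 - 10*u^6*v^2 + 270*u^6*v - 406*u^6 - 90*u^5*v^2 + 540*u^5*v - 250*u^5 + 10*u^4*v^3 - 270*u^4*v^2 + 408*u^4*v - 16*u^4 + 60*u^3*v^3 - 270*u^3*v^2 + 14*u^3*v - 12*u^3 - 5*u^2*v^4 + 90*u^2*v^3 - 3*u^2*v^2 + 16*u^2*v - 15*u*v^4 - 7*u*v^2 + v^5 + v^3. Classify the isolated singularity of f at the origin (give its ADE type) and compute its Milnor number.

Type D_6, Milnor number mu = 6.

The Hessian of f at 0 is [[0, 0], [0, 0]] with rank 0, so corank 2. A Groebner basis of the Jacobian ideal J(f) in C{u,v} is {u^3 + 7*u^2 - 6*u*v + 5*v^2/4, u^2*v + 15*u^2 - 13*u*v + 11*v^2/4, 32*u^2 + u*v^2 - 28*u*v + 6*v^2, 68*u^2 - 60*u*v + v^3 + 13*v^2}; counting standard monomials gives mu = 6. Corank 2; j^3 = -(2*u - v)^2*(3*u - v) has shape L^2 M (L != M), so D-series; mu = 6 gives D_6.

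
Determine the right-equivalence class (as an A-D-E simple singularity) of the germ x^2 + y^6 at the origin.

The Hessian of f at 0 has rank 1. Corank 1: A-series; mu = 5 gives A_5.

A5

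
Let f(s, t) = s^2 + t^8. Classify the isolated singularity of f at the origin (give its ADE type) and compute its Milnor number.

Type A_7, Milnor number mu = 7.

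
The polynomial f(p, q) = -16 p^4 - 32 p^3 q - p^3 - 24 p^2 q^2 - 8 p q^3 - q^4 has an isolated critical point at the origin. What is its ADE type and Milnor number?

The Hessian of f at 0 is [[0, 0], [0, 0]] with rank 0, so corank 2. A Groebner basis of the Jacobian ideal J(f) in C{p,q} is {q^4, p*q^2 + q^3/6, p^2}; counting standard monomials gives mu = 6. Corank 2; j^3 = -p^3 is a perfect cube, so E-series; the 4-jet and mu = 6 give E_6.

Type E_{6}, Milnor number mu = 6.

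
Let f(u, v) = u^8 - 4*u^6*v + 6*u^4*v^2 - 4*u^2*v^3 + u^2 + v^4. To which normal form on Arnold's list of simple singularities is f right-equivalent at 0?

A_{3}

The Hessian of f at 0 has rank 1. Corank 1: A-series; mu = 3 gives A_3.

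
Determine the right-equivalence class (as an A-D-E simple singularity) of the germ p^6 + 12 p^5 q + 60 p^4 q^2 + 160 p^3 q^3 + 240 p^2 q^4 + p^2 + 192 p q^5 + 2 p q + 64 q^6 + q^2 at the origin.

A_{5}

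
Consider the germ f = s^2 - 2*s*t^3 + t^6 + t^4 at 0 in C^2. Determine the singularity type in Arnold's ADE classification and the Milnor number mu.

The Hessian of f at 0 has rank 1. Corank 1: A-series; mu = 3 gives A_3.

Type A_{3}, Milnor number mu = 3.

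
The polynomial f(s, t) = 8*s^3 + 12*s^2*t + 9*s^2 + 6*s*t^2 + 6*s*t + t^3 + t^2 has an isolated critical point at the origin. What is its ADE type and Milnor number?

Type A2, Milnor number mu = 2.

The Hessian of f at 0 is [[18, 6], [6, 2]] with rank 1, so corank 1. A Groebner basis of the Jacobian ideal J(f) in C{s,t} is {t^2, s + t/3}; counting standard monomials gives mu = 2. Corank 1: A-series; mu = 2 gives A_2.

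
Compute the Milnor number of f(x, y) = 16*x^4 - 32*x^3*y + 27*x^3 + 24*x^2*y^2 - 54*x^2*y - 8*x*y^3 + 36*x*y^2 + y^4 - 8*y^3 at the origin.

6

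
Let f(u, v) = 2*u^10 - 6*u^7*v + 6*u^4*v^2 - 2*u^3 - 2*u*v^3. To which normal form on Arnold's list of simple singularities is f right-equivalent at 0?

E7

The Hessian of f at 0 is [[0, 0], [0, 0]] with rank 0, so corank 2. A Groebner basis of the Jacobian ideal J(f) in C{u,v} is {u^3, u*v^2, 3*u^2 + v^3}; counting standard monomials gives mu = 7. Corank 2; j^3 = -2*u^3 is a perfect cube, so E-series; the 4-jet and mu = 7 give E_7.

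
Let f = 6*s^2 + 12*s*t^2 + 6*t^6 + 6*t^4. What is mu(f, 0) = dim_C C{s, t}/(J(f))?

5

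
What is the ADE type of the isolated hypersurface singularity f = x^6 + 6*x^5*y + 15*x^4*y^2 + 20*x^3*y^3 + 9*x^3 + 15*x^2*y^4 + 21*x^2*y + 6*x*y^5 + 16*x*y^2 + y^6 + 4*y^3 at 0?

The Hessian of f at 0 has rank 0. Corank 2; j^3 = (x + y)*(3*x + 2*y)^2 has shape L^2 M (L != M), so D-series; mu = 7 gives D_7.

D_{7}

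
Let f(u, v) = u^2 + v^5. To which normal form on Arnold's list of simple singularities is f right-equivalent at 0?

The Hessian of f at 0 has rank 1. Corank 1: A-series; mu = 4 gives A_4.

A4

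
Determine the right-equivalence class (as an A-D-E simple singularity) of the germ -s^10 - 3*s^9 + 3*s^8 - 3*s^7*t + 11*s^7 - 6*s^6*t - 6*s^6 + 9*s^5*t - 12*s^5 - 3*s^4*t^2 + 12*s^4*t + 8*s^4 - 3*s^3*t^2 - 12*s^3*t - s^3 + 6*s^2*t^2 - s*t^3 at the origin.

The Hessian of f at 0 has rank 0. Corank 2; j^3 = -s^3 is a perfect cube, so E-series; the 4-jet and mu = 7 give E_7.

E7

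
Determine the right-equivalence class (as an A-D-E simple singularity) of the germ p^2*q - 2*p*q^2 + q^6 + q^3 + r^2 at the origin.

D7

The Hessian of f at 0 has rank 1. Corank 2; j^3 = q*(p - q)^2 has shape L^2 M (L != M), so D-series; mu = 7 gives D_7.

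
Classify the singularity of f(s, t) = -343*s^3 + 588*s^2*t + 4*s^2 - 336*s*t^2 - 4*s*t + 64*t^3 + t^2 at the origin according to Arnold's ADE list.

A_2

The Hessian of f at 0 has rank 1. Corank 1: A-series; mu = 2 gives A_2.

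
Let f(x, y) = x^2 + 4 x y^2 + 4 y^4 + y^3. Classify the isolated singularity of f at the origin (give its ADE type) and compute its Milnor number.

The Hessian of f at 0 has rank 1. Corank 1: A-series; mu = 2 gives A_2.

Type A_2, Milnor number mu = 2.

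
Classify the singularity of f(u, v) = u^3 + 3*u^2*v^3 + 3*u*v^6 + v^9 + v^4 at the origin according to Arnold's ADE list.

The Hessian of f at 0 is [[0, 0], [0, 0]] with rank 0, so corank 2. A Groebner basis of the Jacobian ideal J(f) in C{u,v} is {v^3, u^2}; counting standard monomials gives mu = 6. Corank 2; j^3 = u^3 is a perfect cube, so E-series; the 4-jet and mu = 6 give E_6.

E_6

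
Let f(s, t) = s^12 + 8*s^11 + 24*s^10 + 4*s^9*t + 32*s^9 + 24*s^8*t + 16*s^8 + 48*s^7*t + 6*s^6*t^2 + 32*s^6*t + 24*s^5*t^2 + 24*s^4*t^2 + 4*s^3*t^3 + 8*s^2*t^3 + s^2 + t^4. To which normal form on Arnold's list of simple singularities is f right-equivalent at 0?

A_{3}

The Hessian of f at 0 is [[2, 0], [0, 0]] with rank 1, so corank 1. A Groebner basis of the Jacobian ideal J(f) in C{s,t} is {t^3, s}; counting standard monomials gives mu = 3. Corank 1: A-series; mu = 3 gives A_3.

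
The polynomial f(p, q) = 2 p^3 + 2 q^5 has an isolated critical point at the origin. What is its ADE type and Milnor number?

Type E8, Milnor number mu = 8.

The Hessian of f at 0 has rank 0. Corank 2; j^3 = 2*p^3 is a perfect cube, so E-series; the 5-jet and mu = 8 give E_8.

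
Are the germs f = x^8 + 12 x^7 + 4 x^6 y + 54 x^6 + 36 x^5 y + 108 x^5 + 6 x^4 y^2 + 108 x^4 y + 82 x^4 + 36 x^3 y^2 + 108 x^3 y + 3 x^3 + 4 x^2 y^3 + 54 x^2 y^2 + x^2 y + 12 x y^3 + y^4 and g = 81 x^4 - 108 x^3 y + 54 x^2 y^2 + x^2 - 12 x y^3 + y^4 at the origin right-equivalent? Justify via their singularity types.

No.

The Hessian of f at 0 is [[0, 0], [0, 0]] with rank 0, so corank 2. A Groebner basis of the Jacobian ideal J(f) in C{x,y} is {x*y^2, -x*y/12 + y^3, x^2 + x*y/3}; counting standard monomials gives mu = 5. Corank 2; j^3 = x^2*(3*x + y) has shape L^2 M (L != M), so D-series; mu = 5 gives D_5. The Hessian of g at 0 is [[2, 0], [0, 0]] with rank 1, so corank 1. A Groebner basis of the Jacobian ideal J(g) in C{x,y} is {y^3, x}; counting standard monomials gives mu = 3. Corank 1: A-series; mu = 3 gives A_3. f is D_5 but g is A_3, hence not right-equivalent.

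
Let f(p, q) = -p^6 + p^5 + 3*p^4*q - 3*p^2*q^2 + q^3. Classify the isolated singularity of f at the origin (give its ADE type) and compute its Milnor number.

The Hessian of f at 0 is [[0, 0], [0, 0]] with rank 0, so corank 2. A Groebner basis of the Jacobian ideal J(f) in C{p,q} is {p^4, p^2*q - q^2/2, q^3}; counting standard monomials gives mu = 8. Corank 2; j^3 = q^3 is a perfect cube, so E-series; the 5-jet and mu = 8 give E_8.

Type E_{8}, Milnor number mu = 8.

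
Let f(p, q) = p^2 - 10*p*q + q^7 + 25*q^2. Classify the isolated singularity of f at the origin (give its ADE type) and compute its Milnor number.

Type A_{6}, Milnor number mu = 6.

The Hessian of f at 0 has rank 1. Corank 1: A-series; mu = 6 gives A_6.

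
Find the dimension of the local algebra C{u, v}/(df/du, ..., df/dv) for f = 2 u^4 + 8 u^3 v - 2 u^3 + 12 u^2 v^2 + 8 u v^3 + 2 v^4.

6

The Hessian of f at 0 has rank 0. Corank 2; j^3 = -2*u^3 is a perfect cube, so E-series; the 4-jet and mu = 6 give E_6.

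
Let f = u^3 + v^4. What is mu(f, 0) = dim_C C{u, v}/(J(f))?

6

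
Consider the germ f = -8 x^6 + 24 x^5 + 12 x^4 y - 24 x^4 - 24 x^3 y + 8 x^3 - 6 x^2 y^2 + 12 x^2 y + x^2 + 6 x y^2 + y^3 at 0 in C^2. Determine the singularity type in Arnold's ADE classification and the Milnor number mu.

Type A2, Milnor number mu = 2.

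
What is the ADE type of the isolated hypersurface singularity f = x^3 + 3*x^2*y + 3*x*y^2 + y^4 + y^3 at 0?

E_{6}

The Hessian of f at 0 is [[0, 0], [0, 0]] with rank 0, so corank 2. A Groebner basis of the Jacobian ideal J(f) in C{x,y} is {y^3, x^2 + 2*x*y + y^2}; counting standard monomials gives mu = 6. Corank 2; j^3 = (x + y)^3 is a perfect cube, so E-series; the 4-jet and mu = 6 give E_6.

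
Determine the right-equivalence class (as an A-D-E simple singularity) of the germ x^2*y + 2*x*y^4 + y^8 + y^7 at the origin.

D_9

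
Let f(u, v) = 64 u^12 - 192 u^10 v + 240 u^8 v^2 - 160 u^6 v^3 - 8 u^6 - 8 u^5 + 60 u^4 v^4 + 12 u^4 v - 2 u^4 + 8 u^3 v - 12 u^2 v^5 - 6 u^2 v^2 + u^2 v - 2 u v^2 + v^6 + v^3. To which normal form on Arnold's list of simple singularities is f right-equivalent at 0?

The Hessian of f at 0 is [[0, 0], [0, 0]] with rank 0, so corank 2. A Groebner basis of the Jacobian ideal J(f) in C{u,v} is {5*u^2/18 - 59*u*v/72 + v^4 - 19*v^3/36 + 13*v^2/24, u^3 + u^2/3 - u*v/12 + v^3/6 - v^2/4, u^2*v + u*v/2 - v^2/2, -u^2/9 + u*v^2 + 19*u*v/36 - 7*v^3/18 - 5*v^2/12}; counting standard monomials gives mu = 7. Corank 2; j^3 = v*(u - v)^2 has shape L^2 M (L != M), so D-series; mu = 7 gives D_7.

D_7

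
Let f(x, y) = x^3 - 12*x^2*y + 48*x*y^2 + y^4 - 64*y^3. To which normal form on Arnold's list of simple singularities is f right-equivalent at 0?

E_6

The Hessian of f at 0 has rank 0. Corank 2; j^3 = (x - 4*y)^3 is a perfect cube, so E-series; the 4-jet and mu = 6 give E_6.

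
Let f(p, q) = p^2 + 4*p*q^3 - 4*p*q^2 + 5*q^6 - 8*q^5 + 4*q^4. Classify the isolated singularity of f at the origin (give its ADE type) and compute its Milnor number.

The Hessian of f at 0 has rank 1. Corank 1: A-series; mu = 5 gives A_5.

Type A5, Milnor number mu = 5.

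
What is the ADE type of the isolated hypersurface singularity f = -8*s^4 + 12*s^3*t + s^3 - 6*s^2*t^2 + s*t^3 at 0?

E_{7}

The Hessian of f at 0 has rank 0. Corank 2; j^3 = s^3 is a perfect cube, so E-series; the 4-jet and mu = 7 give E_7.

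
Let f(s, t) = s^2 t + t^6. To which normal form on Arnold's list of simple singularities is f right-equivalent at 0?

D_{7}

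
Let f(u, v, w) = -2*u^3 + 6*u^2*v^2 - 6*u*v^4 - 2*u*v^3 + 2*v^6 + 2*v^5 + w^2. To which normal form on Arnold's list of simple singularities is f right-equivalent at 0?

The Hessian of f at 0 has rank 1. Corank 2; j^3 = -2*u^3 is a perfect cube, so E-series; the 4-jet and mu = 7 give E_7.

E_7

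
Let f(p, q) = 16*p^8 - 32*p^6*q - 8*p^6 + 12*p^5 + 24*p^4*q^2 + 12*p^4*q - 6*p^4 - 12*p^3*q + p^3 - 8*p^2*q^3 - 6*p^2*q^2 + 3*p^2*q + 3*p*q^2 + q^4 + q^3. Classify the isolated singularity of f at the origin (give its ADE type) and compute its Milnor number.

Type E_6, Milnor number mu = 6.

The Hessian of f at 0 is [[0, 0], [0, 0]] with rank 0, so corank 2. A Groebner basis of the Jacobian ideal J(f) in C{p,q} is {p^3 - 3*p^2/4 - 3*p*q/2 - 3*q^2/4, p^2*q + p^2/2 + p*q + q^2/2, -p^2/4 + p*q^2 - p*q/2 - q^2/4, q^3}; counting standard monomials gives mu = 6. Corank 2; j^3 = (p + q)^3 is a perfect cube, so E-series; the 4-jet and mu = 6 give E_6.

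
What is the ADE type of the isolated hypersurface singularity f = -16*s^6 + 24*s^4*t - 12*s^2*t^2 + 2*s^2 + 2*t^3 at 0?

The Hessian of f at 0 is [[4, 0], [0, 0]] with rank 1, so corank 1. A Groebner basis of the Jacobian ideal J(f) in C{s,t} is {t^2, s}; counting standard monomials gives mu = 2. Corank 1: A-series; mu = 2 gives A_2.

A_2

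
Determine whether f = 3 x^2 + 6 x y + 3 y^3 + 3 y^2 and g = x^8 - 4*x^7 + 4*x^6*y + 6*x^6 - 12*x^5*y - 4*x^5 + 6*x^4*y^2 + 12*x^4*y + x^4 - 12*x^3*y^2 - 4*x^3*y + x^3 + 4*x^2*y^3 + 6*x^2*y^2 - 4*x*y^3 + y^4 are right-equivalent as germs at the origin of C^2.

No.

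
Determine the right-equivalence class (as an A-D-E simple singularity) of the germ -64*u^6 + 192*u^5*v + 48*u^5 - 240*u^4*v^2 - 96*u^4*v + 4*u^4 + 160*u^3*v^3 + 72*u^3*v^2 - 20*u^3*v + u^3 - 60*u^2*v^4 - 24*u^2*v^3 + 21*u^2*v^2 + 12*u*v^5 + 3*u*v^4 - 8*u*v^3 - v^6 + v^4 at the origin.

E_{6}

The Hessian of f at 0 is [[0, 0], [0, 0]] with rank 0, so corank 2. A Groebner basis of the Jacobian ideal J(f) in C{u,v} is {u^3, u^2*v, -u^2/2 + u*v^2, -3*u^2 + v^3}; counting standard monomials gives mu = 6. Corank 2; j^3 = u^3 is a perfect cube, so E-series; the 4-jet and mu = 6 give E_6.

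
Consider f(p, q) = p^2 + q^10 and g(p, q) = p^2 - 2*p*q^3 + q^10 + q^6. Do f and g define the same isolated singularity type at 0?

The Hessian of f at 0 has rank 1. Corank 1: A-series; mu = 9 gives A_9. The Hessian of g at 0 has rank 1. Corank 1: A-series; mu = 9 gives A_9. Both have type A_9, hence right-equivalent.

Yes.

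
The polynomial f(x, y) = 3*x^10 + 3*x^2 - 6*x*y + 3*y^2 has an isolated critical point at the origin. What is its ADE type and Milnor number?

Type A_{9}, Milnor number mu = 9.

The Hessian of f at 0 is [[6, -6], [-6, 6]] with rank 1, so corank 1. A Groebner basis of the Jacobian ideal J(f) in C{x,y} is {y^9, x - y}; counting standard monomials gives mu = 9. Corank 1: A-series; mu = 9 gives A_9.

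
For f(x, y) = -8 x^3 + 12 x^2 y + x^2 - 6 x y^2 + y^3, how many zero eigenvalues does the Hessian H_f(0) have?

The Hessian at 0 is [[2, 0], [0, 0]] of rank 1; hence corank 1.

1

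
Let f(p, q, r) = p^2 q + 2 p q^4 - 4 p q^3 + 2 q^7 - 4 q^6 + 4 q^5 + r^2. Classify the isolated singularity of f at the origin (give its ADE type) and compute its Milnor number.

The Hessian of f at 0 is [[0, 0, 0], [0, 0, 0], [0, 0, 2]] with rank 1, so corank 2. A Groebner basis of the Jacobian ideal J(f) in C{p,q,r} is {-p^2/6 + p*q^3 + 8*p*q^2/3 + 14*p*q/3 - 28*q^3/3, p*q + q^4 - 2*q^3, p^3 + 4*p^2/3 - 16*p*q^2/3 - 16*p*q/3 + 32*q^3/3, p^2*q - 2*p^2/3 + 20*p*q^2/3 + 32*p*q/3 - 64*q^3/3, r}; counting standard monomials gives mu = 8. Corank 2; j^3 = p^2*q has shape L^2 M (L != M), so D-series; mu = 8 gives D_8.

Type D_8, Milnor number mu = 8.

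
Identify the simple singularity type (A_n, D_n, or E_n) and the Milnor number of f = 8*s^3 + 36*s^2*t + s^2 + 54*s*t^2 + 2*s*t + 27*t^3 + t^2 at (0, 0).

Type A_{2}, Milnor number mu = 2.

The Hessian of f at 0 has rank 1. Corank 1: A-series; mu = 2 gives A_2.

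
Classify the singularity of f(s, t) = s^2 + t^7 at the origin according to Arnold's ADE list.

A_{6}

The Hessian of f at 0 is [[2, 0], [0, 0]] with rank 1, so corank 1. A Groebner basis of the Jacobian ideal J(f) in C{s,t} is {t^6, s}; counting standard monomials gives mu = 6. Corank 1: A-series; mu = 6 gives A_6.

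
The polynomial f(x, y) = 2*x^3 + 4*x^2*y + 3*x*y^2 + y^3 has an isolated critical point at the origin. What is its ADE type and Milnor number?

Type D_{4}, Milnor number mu = 4.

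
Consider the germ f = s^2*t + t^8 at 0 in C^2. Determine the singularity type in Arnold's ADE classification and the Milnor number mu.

Type D_{9}, Milnor number mu = 9.

The Hessian of f at 0 has rank 0. Corank 2; j^3 = s^2*t has shape L^2 M (L != M), so D-series; mu = 9 gives D_9.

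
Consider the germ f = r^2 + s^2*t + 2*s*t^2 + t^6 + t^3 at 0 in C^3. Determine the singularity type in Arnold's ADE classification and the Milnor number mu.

The Hessian of f at 0 has rank 1. Corank 2; j^3 = t*(s + t)^2 has shape L^2 M (L != M), so D-series; mu = 7 gives D_7.

Type D7, Milnor number mu = 7.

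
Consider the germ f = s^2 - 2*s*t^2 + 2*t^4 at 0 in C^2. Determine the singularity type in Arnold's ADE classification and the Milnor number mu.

Type A_3, Milnor number mu = 3.

The Hessian of f at 0 has rank 1. Corank 1: A-series; mu = 3 gives A_3.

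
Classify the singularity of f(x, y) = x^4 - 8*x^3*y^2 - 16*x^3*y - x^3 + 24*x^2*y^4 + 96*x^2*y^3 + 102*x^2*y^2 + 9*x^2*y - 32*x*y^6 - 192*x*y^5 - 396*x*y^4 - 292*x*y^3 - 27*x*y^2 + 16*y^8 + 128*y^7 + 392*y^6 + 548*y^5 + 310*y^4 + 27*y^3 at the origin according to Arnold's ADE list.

E_{6}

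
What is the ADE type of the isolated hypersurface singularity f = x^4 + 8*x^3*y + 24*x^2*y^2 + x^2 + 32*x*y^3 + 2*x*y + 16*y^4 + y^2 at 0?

A_{3}

The Hessian of f at 0 has rank 1. Corank 1: A-series; mu = 3 gives A_3.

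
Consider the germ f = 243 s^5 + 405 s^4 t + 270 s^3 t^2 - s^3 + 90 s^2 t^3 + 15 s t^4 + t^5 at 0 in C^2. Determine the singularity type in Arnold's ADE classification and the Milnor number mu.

The Hessian of f at 0 is [[0, 0], [0, 0]] with rank 0, so corank 2. A Groebner basis of the Jacobian ideal J(f) in C{s,t} is {t^5, s*t^3 + t^4/12, s^2}; counting standard monomials gives mu = 8. Corank 2; j^3 = -s^3 is a perfect cube, so E-series; the 5-jet and mu = 8 give E_8.

Type E_8, Milnor number mu = 8.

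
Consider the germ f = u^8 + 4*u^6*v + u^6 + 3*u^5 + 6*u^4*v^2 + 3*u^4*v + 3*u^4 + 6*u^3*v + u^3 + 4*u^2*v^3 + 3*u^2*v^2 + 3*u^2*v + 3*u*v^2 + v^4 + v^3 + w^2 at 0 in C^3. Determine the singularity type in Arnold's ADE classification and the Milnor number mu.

Type E6, Milnor number mu = 6.

The Hessian of f at 0 is [[0, 0, 0], [0, 0, 0], [0, 0, 2]] with rank 1, so corank 2. A Groebner basis of the Jacobian ideal J(f) in C{u,v,w} is {u^3 + 3*u^2/2 + 3*u*v + 3*v^2/2, u^2*v - u^2 - 2*u*v - v^2, u^2/2 + u*v^2 + u*v + v^2/2, v^3, w}; counting standard monomials gives mu = 6. Corank 2; j^3 = (u + v)^3 is a perfect cube, so E-series; the 4-jet and mu = 6 give E_6.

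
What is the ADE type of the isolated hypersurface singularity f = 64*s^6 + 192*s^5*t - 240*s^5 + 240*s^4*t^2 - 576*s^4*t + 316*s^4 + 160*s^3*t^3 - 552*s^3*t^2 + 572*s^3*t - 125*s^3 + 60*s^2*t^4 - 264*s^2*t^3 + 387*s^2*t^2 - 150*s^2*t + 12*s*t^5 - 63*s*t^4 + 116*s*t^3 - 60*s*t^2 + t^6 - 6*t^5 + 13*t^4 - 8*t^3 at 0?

E6

The Hessian of f at 0 has rank 0. Corank 2; j^3 = -(5*s + 2*t)^3 is a perfect cube, so E-series; the 4-jet and mu = 6 give E_6.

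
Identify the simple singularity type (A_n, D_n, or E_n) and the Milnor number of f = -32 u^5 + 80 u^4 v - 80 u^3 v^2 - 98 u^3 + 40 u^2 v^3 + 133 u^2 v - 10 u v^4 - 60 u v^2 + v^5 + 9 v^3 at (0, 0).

The Hessian of f at 0 has rank 0. Corank 2; j^3 = -(2*u - v)*(7*u - 3*v)^2 has shape L^2 M (L != M), so D-series; mu = 6 gives D_6.

Type D6, Milnor number mu = 6.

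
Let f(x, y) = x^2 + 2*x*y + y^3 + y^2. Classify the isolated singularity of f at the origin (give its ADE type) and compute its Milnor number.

Type A2, Milnor number mu = 2.

The Hessian of f at 0 has rank 1. Corank 1: A-series; mu = 2 gives A_2.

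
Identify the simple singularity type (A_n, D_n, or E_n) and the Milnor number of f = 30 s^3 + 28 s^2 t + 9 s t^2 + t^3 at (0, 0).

Type D4, Milnor number mu = 4.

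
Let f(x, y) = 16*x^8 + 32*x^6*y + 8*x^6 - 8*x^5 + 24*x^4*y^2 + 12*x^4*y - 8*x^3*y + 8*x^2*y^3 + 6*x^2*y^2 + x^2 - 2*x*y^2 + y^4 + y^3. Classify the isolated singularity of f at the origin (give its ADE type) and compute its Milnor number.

The Hessian of f at 0 has rank 1. Corank 1: A-series; mu = 2 gives A_2.

Type A_{2}, Milnor number mu = 2.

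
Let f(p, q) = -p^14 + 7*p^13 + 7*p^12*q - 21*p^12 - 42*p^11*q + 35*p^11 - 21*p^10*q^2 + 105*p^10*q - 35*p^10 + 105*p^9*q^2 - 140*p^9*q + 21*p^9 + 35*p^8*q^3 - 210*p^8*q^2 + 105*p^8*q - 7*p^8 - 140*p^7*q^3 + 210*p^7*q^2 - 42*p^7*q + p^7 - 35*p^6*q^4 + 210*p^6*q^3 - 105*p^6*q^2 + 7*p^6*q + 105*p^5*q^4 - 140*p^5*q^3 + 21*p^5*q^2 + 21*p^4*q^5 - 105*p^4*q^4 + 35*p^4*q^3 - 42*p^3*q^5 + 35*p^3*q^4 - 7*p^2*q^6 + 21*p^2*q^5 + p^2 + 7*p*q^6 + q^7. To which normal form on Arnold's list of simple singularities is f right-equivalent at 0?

The Hessian of f at 0 is [[2, 0], [0, 0]] with rank 1, so corank 1. A Groebner basis of the Jacobian ideal J(f) in C{p,q} is {q^6, p}; counting standard monomials gives mu = 6. Corank 1: A-series; mu = 6 gives A_6.

A6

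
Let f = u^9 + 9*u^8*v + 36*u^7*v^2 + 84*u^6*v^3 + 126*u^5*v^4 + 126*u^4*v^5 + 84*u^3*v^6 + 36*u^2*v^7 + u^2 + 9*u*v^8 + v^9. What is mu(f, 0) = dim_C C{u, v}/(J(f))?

8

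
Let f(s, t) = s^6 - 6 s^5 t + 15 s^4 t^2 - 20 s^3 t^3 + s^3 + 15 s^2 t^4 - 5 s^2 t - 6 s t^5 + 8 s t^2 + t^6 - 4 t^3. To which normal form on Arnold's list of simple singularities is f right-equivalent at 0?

D_{7}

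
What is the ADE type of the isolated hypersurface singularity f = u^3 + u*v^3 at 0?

E7

The Hessian of f at 0 has rank 0. Corank 2; j^3 = u^3 is a perfect cube, so E-series; the 4-jet and mu = 7 give E_7.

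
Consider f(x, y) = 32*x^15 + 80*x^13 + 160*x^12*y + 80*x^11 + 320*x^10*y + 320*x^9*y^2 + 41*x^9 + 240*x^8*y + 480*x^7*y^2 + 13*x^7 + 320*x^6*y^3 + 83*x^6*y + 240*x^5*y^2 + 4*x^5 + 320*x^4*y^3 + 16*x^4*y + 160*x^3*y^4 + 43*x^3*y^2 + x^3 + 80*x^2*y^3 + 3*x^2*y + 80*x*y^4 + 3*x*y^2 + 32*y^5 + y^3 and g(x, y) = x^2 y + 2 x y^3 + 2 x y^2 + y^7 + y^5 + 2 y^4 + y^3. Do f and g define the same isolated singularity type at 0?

No.

The Hessian of f at 0 has rank 0. Corank 2; j^3 = (x + y)^3 is a perfect cube, so E-series; the 5-jet and mu = 8 give E_8. The Hessian of g at 0 has rank 0. Corank 2; j^3 = y*(x + y)^2 has shape L^2 M (L != M), so D-series; mu = 8 gives D_8. f is E_8 but g is D_8, hence not right-equivalent.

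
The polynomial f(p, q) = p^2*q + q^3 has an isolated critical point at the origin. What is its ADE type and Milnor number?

Type D_4, Milnor number mu = 4.

The Hessian of f at 0 has rank 0. Corank 2; j^3 = q*(p^2 + q^2) splits into three distinct lines over C (the quadratic factor has nonzero discriminant), so D_4.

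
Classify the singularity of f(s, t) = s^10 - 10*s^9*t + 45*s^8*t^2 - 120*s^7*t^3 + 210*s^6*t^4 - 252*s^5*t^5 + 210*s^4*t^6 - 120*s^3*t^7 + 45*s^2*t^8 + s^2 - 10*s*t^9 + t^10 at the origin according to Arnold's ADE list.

The Hessian of f at 0 is [[2, 0], [0, 0]] with rank 1, so corank 1. A Groebner basis of the Jacobian ideal J(f) in C{s,t} is {t^9, s}; counting standard monomials gives mu = 9. Corank 1: A-series; mu = 9 gives A_9.

A_9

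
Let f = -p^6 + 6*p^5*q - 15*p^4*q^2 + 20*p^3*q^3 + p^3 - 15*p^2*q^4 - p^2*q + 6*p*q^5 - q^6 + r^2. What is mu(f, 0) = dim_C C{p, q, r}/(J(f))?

7

The Hessian of f at 0 has rank 1. Corank 2; j^3 = p^2*(p - q) has shape L^2 M (L != M), so D-series; mu = 7 gives D_7.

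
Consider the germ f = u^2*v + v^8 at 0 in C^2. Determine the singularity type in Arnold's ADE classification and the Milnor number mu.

Type D_9, Milnor number mu = 9.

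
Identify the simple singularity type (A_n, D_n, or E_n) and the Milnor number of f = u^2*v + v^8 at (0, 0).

Type D_9, Milnor number mu = 9.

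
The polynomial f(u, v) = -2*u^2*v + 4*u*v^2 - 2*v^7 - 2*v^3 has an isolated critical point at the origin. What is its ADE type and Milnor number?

The Hessian of f at 0 has rank 0. Corank 2; j^3 = -2*v*(u - v)^2 has shape L^2 M (L != M), so D-series; mu = 8 gives D_8.

Type D_{8}, Milnor number mu = 8.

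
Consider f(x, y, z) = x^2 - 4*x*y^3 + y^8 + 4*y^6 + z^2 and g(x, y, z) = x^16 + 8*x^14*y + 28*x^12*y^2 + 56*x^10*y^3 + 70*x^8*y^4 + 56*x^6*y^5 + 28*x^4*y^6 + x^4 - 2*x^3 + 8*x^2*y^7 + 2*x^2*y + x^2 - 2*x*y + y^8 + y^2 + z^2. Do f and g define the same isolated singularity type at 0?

Yes.

The Hessian of f at 0 has rank 2. Corank 1: A-series; mu = 7 gives A_7. The Hessian of g at 0 has rank 2. Corank 1: A-series; mu = 7 gives A_7. Both have type A_7, hence right-equivalent.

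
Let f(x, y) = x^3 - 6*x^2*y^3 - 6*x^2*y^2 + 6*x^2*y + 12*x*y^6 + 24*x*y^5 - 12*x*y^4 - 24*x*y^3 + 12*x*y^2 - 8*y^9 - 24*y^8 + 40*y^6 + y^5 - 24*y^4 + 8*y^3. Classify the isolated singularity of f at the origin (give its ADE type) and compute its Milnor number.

The Hessian of f at 0 has rank 0. Corank 2; j^3 = (x + 2*y)^3 is a perfect cube, so E-series; the 5-jet and mu = 8 give E_8.

Type E8, Milnor number mu = 8.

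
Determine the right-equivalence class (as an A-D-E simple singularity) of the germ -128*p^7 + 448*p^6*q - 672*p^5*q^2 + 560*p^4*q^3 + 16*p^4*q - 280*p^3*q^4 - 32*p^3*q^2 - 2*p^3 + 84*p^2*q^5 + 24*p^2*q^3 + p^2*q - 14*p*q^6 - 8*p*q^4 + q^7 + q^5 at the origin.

The Hessian of f at 0 is [[0, 0], [0, 0]] with rank 0, so corank 2. A Groebner basis of the Jacobian ideal J(f) in C{p,q} is {p*q/11 + q^4, p*q^2, p^2 - 5*p*q/11}; counting standard monomials gives mu = 6. Corank 2; j^3 = -p^2*(2*p - q) has shape L^2 M (L != M), so D-series; mu = 6 gives D_6.

D_6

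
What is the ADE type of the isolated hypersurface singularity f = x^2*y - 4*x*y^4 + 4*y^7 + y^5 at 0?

D_{6}

The Hessian of f at 0 has rank 0. Corank 2; j^3 = x^2*y has shape L^2 M (L != M), so D-series; mu = 6 gives D_6.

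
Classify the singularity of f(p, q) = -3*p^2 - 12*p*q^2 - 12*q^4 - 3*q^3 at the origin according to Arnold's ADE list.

The Hessian of f at 0 is [[-6, 0], [0, 0]] with rank 1, so corank 1. A Groebner basis of the Jacobian ideal J(f) in C{p,q} is {q^2, p}; counting standard monomials gives mu = 2. Corank 1: A-series; mu = 2 gives A_2.

A_{2}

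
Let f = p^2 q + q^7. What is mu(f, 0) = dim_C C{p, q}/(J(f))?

The Hessian of f at 0 has rank 0. Corank 2; j^3 = p^2*q has shape L^2 M (L != M), so D-series; mu = 8 gives D_8.

8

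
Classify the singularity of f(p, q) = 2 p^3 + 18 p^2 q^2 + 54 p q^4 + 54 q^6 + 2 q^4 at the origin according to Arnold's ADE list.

The Hessian of f at 0 has rank 0. Corank 2; j^3 = 2*p^3 is a perfect cube, so E-series; the 4-jet and mu = 6 give E_6.

E_6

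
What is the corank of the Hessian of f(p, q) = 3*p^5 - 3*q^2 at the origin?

1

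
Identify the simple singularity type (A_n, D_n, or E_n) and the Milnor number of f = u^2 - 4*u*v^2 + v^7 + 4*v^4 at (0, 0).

Type A_6, Milnor number mu = 6.

The Hessian of f at 0 has rank 1. Corank 1: A-series; mu = 6 gives A_6.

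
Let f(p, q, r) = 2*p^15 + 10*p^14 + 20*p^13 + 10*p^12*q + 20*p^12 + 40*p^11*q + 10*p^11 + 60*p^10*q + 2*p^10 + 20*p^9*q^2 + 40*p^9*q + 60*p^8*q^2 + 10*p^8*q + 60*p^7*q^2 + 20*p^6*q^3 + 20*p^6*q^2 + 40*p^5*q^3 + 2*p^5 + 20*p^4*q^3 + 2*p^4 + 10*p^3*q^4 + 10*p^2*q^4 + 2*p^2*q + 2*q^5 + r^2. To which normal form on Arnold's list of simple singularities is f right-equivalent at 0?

The Hessian of f at 0 has rank 1. Corank 2; j^3 = 2*p^2*q has shape L^2 M (L != M), so D-series; mu = 6 gives D_6.

D_{6}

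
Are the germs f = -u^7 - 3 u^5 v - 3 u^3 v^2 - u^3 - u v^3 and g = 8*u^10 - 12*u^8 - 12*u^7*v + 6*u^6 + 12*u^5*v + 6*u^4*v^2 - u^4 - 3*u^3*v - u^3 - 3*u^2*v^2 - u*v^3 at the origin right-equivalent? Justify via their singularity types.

Yes.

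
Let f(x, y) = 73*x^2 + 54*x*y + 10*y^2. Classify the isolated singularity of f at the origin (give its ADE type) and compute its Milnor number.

The Hessian of f at 0 has rank 2. Corank 0: nondegenerate Morse point, so A_1.

Type A_{1}, Milnor number mu = 1.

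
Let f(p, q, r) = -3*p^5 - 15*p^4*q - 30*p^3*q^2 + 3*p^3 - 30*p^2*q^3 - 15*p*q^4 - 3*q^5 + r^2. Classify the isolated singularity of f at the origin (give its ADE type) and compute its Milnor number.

Type E_{8}, Milnor number mu = 8.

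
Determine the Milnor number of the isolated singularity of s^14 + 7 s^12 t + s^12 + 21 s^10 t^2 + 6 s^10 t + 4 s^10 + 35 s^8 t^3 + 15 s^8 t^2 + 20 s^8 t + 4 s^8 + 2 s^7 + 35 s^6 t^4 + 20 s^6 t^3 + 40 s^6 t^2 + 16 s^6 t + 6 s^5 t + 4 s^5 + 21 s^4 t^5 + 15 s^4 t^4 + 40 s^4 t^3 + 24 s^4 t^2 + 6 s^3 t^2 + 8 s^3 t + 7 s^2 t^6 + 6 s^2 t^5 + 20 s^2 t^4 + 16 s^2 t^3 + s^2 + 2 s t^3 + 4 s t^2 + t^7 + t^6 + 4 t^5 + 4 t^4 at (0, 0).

The Hessian of f at 0 is [[2, 0], [0, 0]] with rank 1, so corank 1. A Groebner basis of the Jacobian ideal J(f) in C{s,t} is {s^3, s^2*t - s^2/33 - 4*s*t/33 + 8*s/33 + 16*t^2/33, 65*s^2/132 + s*t^2 - s*t/33 + 2*s/33 + 4*t^2/33, 4*s^2/33 + 16*s*t/33 + s/33 + t^3 + 2*t^2/33}; counting standard monomials gives mu = 6. Corank 1: A-series; mu = 6 gives A_6.

6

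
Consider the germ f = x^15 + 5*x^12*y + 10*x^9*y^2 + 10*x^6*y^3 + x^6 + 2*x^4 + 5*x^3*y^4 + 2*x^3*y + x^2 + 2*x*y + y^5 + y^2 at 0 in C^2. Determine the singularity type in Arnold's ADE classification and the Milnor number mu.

Type A_4, Milnor number mu = 4.

The Hessian of f at 0 is [[2, 2], [2, 2]] with rank 1, so corank 1. A Groebner basis of the Jacobian ideal J(f) in C{x,y} is {-x + y^3 - y, x^2 - y^2, x*y + y^2}; counting standard monomials gives mu = 4. Corank 1: A-series; mu = 4 gives A_4.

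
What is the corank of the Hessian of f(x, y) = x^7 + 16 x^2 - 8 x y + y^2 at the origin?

Hessian at 0 has rank 1.

1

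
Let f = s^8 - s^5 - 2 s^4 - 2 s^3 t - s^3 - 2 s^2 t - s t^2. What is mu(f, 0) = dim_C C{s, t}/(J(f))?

The Hessian of f at 0 is [[0, 0], [0, 0]] with rank 0, so corank 2. A Groebner basis of the Jacobian ideal J(f) in C{s,t} is {s^2*t^2 + s*t^2 + t^3, -31*s^2*t/8 + s^2 + s*t^3 - 6*s*t^2 + 9*s*t/8 - 3*t^3 + t^2/8, 21*s^2*t/2 - 3*s^2 + 14*s*t^2 - 7*s*t/2 + t^4 + 6*t^3 - t^2/2, s^3 + s^2 + s*t}; counting standard monomials gives mu = 9. Corank 2; j^3 = -s*(s + t)^2 has shape L^2 M (L != M), so D-series; mu = 9 gives D_9.

9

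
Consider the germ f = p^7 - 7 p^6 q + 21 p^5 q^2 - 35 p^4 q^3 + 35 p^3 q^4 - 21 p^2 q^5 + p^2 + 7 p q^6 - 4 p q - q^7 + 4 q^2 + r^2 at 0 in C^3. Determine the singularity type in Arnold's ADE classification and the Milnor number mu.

The Hessian of f at 0 has rank 2. Corank 1: A-series; mu = 6 gives A_6.

Type A_6, Milnor number mu = 6.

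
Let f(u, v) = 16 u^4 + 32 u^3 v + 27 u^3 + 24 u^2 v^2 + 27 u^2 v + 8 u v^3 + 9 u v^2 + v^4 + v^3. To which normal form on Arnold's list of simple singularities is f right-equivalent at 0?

E6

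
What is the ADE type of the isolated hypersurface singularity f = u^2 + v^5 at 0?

The Hessian of f at 0 has rank 1. Corank 1: A-series; mu = 4 gives A_4.

A_4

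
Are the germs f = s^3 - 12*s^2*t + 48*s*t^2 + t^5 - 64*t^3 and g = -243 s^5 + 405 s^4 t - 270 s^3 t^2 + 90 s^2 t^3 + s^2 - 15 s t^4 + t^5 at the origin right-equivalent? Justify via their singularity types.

The Hessian of f at 0 has rank 0. Corank 2; j^3 = (s - 4*t)^3 is a perfect cube, so E-series; the 5-jet and mu = 8 give E_8. The Hessian of g at 0 has rank 1. Corank 1: A-series; mu = 4 gives A_4. f is E_8 but g is A_4, hence not right-equivalent.

No.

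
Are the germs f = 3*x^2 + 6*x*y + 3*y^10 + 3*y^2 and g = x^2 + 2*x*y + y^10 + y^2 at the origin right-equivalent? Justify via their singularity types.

Yes.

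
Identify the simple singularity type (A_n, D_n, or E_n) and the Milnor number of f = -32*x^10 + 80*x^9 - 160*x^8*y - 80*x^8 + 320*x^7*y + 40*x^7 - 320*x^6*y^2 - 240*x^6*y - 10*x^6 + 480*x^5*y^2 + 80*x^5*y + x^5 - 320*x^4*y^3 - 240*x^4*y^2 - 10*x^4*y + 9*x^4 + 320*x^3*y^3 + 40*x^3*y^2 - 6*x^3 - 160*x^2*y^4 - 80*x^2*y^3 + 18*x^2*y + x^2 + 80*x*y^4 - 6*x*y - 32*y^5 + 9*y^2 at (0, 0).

The Hessian of f at 0 is [[2, -6], [-6, 18]] with rank 1, so corank 1. A Groebner basis of the Jacobian ideal J(f) in C{x,y} is {-x/486 + y^3 + y^2/18 + y/162, x^2 - x/3 + y, x*y - x/18 - 3*y^2/2 + y/6}; counting standard monomials gives mu = 4. Corank 1: A-series; mu = 4 gives A_4.

Type A4, Milnor number mu = 4.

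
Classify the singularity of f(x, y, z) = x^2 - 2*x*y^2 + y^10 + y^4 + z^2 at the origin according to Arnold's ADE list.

A_9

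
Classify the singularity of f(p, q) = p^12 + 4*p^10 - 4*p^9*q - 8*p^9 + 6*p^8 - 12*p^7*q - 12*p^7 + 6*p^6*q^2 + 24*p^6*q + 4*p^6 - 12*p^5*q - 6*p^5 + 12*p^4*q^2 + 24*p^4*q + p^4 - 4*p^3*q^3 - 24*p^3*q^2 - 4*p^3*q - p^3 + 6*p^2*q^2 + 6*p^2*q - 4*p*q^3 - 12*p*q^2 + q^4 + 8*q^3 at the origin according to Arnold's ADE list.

E_6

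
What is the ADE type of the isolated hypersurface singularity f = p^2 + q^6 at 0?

A5

The Hessian of f at 0 has rank 1. Corank 1: A-series; mu = 5 gives A_5.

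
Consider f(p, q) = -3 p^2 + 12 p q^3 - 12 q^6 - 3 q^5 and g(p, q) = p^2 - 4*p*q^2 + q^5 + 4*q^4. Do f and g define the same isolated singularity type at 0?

Yes.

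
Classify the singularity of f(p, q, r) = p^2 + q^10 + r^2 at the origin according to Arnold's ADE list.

A_{9}

The Hessian of f at 0 has rank 2. Corank 1: A-series; mu = 9 gives A_9.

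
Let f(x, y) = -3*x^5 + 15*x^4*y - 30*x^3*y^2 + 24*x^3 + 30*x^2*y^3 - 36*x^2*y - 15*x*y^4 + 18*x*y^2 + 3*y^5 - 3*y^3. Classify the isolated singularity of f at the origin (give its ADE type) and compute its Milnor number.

Type E_{8}, Milnor number mu = 8.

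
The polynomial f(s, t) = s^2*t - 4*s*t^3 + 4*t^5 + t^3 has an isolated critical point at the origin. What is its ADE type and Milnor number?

Type D4, Milnor number mu = 4.

The Hessian of f at 0 has rank 0. Corank 2; j^3 = t*(s^2 + t^2) splits into three distinct lines over C (the quadratic factor has nonzero discriminant), so D_4.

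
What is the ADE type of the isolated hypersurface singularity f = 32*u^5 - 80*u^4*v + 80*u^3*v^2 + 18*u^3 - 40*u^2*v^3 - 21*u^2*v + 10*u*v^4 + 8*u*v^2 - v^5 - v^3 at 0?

The Hessian of f at 0 has rank 0. Corank 2; j^3 = (2*u - v)*(3*u - v)^2 has shape L^2 M (L != M), so D-series; mu = 6 gives D_6.

D_6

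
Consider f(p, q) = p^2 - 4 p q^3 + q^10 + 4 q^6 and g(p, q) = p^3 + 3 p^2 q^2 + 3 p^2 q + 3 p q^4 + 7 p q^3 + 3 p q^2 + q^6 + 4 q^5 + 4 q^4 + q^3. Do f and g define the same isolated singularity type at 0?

The Hessian of f at 0 is [[2, 0], [0, 0]] with rank 1, so corank 1. A Groebner basis of the Jacobian ideal J(f) in C{p,q} is {p^3, -p/2 + q^3}; counting standard monomials gives mu = 9. Corank 1: A-series; mu = 9 gives A_9. The Hessian of g at 0 is [[0, 0], [0, 0]] with rank 0, so corank 2. A Groebner basis of the Jacobian ideal J(g) in C{p,q} is {-p^2 - 2*p*q + q^4 - q^3/3 - q^2, p^3 + 2*p^2 + 4*p*q + 5*q^3/3 + 2*q^2, p^2*q - 5*p^2/3 - 10*p*q/3 - 14*q^3/9 - 5*q^2/3, p^2 + p*q^2 + 2*p*q + 4*q^3/3 + q^2}; counting standard monomials gives mu = 7. Corank 2; j^3 = (p + q)^3 is a perfect cube, so E-series; the 4-jet and mu = 7 give E_7. f is A_9 but g is E_7, hence not right-equivalent.

No.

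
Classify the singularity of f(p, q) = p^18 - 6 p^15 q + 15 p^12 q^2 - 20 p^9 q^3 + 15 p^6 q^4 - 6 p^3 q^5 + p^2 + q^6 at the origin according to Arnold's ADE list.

A_5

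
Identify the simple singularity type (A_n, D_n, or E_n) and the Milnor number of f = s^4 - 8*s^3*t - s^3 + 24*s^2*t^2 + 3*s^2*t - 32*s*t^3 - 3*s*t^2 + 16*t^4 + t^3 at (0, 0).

The Hessian of f at 0 is [[0, 0], [0, 0]] with rank 0, so corank 2. A Groebner basis of the Jacobian ideal J(f) in C{s,t} is {t^4, s*t^2 - 4*t^3/3, s^2 - 2*s*t + t^2}; counting standard monomials gives mu = 6. Corank 2; j^3 = -(s - t)^3 is a perfect cube, so E-series; the 4-jet and mu = 6 give E_6.

Type E_6, Milnor number mu = 6.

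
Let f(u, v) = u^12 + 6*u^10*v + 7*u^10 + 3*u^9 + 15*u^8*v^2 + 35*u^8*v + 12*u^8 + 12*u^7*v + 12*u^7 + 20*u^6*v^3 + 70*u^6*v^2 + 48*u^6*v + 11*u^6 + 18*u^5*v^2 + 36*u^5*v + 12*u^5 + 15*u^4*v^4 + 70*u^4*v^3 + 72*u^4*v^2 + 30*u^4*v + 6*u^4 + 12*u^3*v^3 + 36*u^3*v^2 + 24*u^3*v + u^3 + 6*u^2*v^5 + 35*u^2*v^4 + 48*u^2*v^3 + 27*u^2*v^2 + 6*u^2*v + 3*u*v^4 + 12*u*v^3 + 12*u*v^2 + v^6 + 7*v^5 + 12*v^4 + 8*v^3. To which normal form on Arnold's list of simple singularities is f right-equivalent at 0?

E_{8}

The Hessian of f at 0 has rank 0. Corank 2; j^3 = (u + 2*v)^3 is a perfect cube, so E-series; the 5-jet and mu = 8 give E_8.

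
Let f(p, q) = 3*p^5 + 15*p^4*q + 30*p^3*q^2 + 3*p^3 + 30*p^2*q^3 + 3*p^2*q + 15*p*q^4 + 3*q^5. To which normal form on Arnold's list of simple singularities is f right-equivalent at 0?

D_6

The Hessian of f at 0 has rank 0. Corank 2; j^3 = 3*p^2*(p + q) has shape L^2 M (L != M), so D-series; mu = 6 gives D_6.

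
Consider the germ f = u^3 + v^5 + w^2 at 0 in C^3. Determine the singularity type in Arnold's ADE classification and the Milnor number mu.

Type E_{8}, Milnor number mu = 8.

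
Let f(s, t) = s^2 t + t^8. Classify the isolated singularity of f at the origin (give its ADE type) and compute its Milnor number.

The Hessian of f at 0 has rank 0. Corank 2; j^3 = s^2*t has shape L^2 M (L != M), so D-series; mu = 9 gives D_9.

Type D9, Milnor number mu = 9.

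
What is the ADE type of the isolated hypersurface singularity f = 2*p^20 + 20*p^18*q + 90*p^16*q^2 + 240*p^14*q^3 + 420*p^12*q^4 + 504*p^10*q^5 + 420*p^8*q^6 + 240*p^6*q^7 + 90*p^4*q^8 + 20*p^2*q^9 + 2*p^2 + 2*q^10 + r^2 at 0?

The Hessian of f at 0 has rank 2. Corank 1: A-series; mu = 9 gives A_9.

A_9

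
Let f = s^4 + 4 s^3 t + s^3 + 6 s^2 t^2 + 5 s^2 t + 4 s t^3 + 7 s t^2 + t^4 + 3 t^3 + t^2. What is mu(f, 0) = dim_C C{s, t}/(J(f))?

2

The Hessian of f at 0 is [[0, 0], [0, 2]] with rank 1, so corank 1. A Groebner basis of the Jacobian ideal J(f) in C{s,t} is {s^2, t}; counting standard monomials gives mu = 2. Corank 1: A-series; mu = 2 gives A_2.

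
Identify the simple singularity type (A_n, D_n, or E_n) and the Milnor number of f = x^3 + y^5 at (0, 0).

Type E8, Milnor number mu = 8.

The Hessian of f at 0 has rank 0. Corank 2; j^3 = x^3 is a perfect cube, so E-series; the 5-jet and mu = 8 give E_8.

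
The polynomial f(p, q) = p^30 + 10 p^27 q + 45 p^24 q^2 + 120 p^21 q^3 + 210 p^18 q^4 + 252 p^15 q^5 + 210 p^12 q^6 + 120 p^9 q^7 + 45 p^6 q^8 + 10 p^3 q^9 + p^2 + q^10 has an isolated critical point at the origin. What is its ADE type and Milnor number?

Type A9, Milnor number mu = 9.

The Hessian of f at 0 has rank 1. Corank 1: A-series; mu = 9 gives A_9.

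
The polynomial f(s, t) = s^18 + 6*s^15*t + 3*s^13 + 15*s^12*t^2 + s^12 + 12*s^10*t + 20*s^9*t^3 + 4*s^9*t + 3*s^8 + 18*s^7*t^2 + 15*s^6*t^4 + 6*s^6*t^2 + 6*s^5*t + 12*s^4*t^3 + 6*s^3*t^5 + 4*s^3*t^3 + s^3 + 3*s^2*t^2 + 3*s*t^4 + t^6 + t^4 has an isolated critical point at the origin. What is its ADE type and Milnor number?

Type E_6, Milnor number mu = 6.

The Hessian of f at 0 has rank 0. Corank 2; j^3 = s^3 is a perfect cube, so E-series; the 4-jet and mu = 6 give E_6.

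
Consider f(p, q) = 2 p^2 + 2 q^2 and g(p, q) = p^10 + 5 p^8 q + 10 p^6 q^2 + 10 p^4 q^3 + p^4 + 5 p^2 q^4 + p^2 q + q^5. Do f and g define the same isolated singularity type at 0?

The Hessian of f at 0 has rank 2. Corank 0: nondegenerate Morse point, so A_1. The Hessian of g at 0 has rank 0. Corank 2; j^3 = p^2*q has shape L^2 M (L != M), so D-series; mu = 6 gives D_6. f is A_1 but g is D_6, hence not right-equivalent.

No.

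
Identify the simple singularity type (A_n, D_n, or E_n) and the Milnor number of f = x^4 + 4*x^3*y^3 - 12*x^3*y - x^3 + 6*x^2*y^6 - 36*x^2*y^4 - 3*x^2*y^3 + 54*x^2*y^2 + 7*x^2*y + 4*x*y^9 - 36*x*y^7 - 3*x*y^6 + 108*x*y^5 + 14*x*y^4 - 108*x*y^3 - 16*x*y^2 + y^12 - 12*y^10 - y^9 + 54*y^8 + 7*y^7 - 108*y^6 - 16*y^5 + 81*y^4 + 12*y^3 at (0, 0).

Type D_5, Milnor number mu = 5.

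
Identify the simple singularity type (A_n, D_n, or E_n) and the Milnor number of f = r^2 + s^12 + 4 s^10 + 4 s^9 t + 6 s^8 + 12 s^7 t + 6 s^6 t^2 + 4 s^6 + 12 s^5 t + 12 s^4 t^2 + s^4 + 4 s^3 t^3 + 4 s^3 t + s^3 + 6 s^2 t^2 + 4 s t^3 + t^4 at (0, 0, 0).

The Hessian of f at 0 has rank 1. Corank 2; j^3 = s^3 is a perfect cube, so E-series; the 4-jet and mu = 6 give E_6.

Type E6, Milnor number mu = 6.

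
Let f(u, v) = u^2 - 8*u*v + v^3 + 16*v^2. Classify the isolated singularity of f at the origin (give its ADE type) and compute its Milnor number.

Type A2, Milnor number mu = 2.

The Hessian of f at 0 has rank 1. Corank 1: A-series; mu = 2 gives A_2.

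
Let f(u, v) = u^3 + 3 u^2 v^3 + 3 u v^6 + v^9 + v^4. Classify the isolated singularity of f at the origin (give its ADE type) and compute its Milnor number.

Type E6, Milnor number mu = 6.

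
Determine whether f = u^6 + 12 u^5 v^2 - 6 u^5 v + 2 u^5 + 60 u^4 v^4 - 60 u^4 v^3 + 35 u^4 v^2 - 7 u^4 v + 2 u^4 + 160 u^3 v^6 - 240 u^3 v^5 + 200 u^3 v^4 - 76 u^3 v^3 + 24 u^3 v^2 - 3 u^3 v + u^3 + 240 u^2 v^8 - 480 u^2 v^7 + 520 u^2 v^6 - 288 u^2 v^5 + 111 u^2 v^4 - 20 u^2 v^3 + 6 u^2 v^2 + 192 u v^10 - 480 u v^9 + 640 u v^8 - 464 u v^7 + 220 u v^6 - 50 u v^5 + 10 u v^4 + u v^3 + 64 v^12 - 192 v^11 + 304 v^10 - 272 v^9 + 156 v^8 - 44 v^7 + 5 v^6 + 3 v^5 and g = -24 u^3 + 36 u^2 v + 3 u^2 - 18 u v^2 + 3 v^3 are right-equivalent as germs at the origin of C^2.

No.

The Hessian of f at 0 has rank 0. Corank 2; j^3 = u^3 is a perfect cube, so E-series; the 4-jet and mu = 7 give E_7. The Hessian of g at 0 has rank 1. Corank 1: A-series; mu = 2 gives A_2. f is E_7 but g is A_2, hence not right-equivalent.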